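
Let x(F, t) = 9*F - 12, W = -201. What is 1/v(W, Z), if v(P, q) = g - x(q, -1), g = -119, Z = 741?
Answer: -1/6776 ≈ -0.00014758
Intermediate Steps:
x(F, t) = -12 + 9*F
v(P, q) = -107 - 9*q (v(P, q) = -119 - (-12 + 9*q) = -119 + (12 - 9*q) = -107 - 9*q)
1/v(W, Z) = 1/(-107 - 9*741) = 1/(-107 - 6669) = 1/(-6776) = -1/6776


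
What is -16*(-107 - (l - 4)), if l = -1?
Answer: 1632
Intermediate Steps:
-16*(-107 - (l - 4)) = -16*(-107 - (-1 - 4)) = -16*(-107 - 1*(-5)) = -16*(-107 + 5) = -16*(-102) = 1632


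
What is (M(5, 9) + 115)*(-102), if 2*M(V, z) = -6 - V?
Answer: -11169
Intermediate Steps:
M(V, z) = -3 - V/2 (M(V, z) = (-6 - V)/2 = -3 - V/2)
(M(5, 9) + 115)*(-102) = ((-3 - ½*5) + 115)*(-102) = ((-3 - 5/2) + 115)*(-102) = (-11/2 + 115)*(-102) = (219/2)*(-102) = -11169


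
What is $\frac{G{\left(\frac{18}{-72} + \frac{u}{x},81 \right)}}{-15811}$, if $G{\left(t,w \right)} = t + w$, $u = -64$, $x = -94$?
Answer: $- \frac{15309}{2972468} \approx -0.0051503$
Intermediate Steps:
$\frac{G{\left(\frac{18}{-72} + \frac{u}{x},81 \right)}}{-15811} = \frac{\left(\frac{18}{-72} - \frac{64}{-94}\right) + 81}{-15811} = \left(\left(18 \left(- \frac{1}{72}\right) - - \frac{32}{47}\right) + 81\right) \left(- \frac{1}{15811}\right) = \left(\left(- \frac{1}{4} + \frac{32}{47}\right) + 81\right) \left(- \frac{1}{15811}\right) = \left(\frac{81}{188} + 81\right) \left(- \frac{1}{15811}\right) = \frac{15309}{188} \left(- \frac{1}{15811}\right) = - \frac{15309}{2972468}$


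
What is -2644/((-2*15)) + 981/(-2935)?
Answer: 773071/8805 ≈ 87.799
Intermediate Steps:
-2644/((-2*15)) + 981/(-2935) = -2644/(-30) + 981*(-1/2935) = -2644*(-1/30) - 981/2935 = 1322/15 - 981/2935 = 773071/8805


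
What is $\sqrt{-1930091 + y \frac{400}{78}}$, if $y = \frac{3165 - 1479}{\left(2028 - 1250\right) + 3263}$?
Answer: $\frac{i \sqrt{591833031247211}}{17511} \approx 1389.3 i$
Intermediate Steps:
$y = \frac{562}{1347}$ ($y = \frac{1686}{\left(2028 - 1250\right) + 3263} = \frac{1686}{778 + 3263} = \frac{1686}{4041} = 1686 \cdot \frac{1}{4041} = \frac{562}{1347} \approx 0.41722$)
$\sqrt{-1930091 + y \frac{400}{78}} = \sqrt{-1930091 + \frac{562 \cdot \frac{400}{78}}{1347}} = \sqrt{-1930091 + \frac{562 \cdot 400 \cdot \frac{1}{78}}{1347}} = \sqrt{-1930091 + \frac{562}{1347} \cdot \frac{200}{39}} = \sqrt{-1930091 + \frac{112400}{52533}} = \sqrt{- \frac{101393358103}{52533}} = \frac{i \sqrt{591833031247211}}{17511}$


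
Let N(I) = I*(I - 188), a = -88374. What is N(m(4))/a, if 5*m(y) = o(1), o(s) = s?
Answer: 313/736450 ≈ 0.00042501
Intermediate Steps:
m(y) = ⅕ (m(y) = (⅕)*1 = ⅕)
N(I) = I*(-188 + I)
N(m(4))/a = ((-188 + ⅕)/5)/(-88374) = ((⅕)*(-939/5))*(-1/88374) = -939/25*(-1/88374) = 313/736450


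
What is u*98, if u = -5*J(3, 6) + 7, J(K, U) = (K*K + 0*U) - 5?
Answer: -1274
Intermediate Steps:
J(K, U) = -5 + K² (J(K, U) = (K² + 0) - 5 = K² - 5 = -5 + K²)
u = -13 (u = -5*(-5 + 3²) + 7 = -5*(-5 + 9) + 7 = -5*4 + 7 = -20 + 7 = -13)
u*98 = -13*98 = -1274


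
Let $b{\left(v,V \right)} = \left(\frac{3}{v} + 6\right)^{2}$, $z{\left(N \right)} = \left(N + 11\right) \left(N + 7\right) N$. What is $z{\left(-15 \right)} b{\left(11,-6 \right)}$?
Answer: $- \frac{2285280}{121} \approx -18887.0$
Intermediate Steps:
$z{\left(N \right)} = N \left(7 + N\right) \left(11 + N\right)$ ($z{\left(N \right)} = \left(11 + N\right) \left(7 + N\right) N = \left(7 + N\right) \left(11 + N\right) N = N \left(7 + N\right) \left(11 + N\right)$)
$b{\left(v,V \right)} = \left(6 + \frac{3}{v}\right)^{2}$
$z{\left(-15 \right)} b{\left(11,-6 \right)} = - 15 \left(77 + \left(-15\right)^{2} + 18 \left(-15\right)\right) \frac{9 \left(1 + 2 \cdot 11\right)^{2}}{121} = - 15 \left(77 + 225 - 270\right) 9 \cdot \frac{1}{121} \left(1 + 22\right)^{2} = \left(-15\right) 32 \cdot 9 \cdot \frac{1}{121} \cdot 23^{2} = - 480 \cdot 9 \cdot \frac{1}{121} \cdot 529 = \left(-480\right) \frac{4761}{121} = - \frac{2285280}{121}$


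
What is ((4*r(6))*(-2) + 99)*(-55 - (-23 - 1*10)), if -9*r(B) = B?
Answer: -6886/3 ≈ -2295.3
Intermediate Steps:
r(B) = -B/9
((4*r(6))*(-2) + 99)*(-55 - (-23 - 1*10)) = ((4*(-1/9*6))*(-2) + 99)*(-55 - (-23 - 1*10)) = ((4*(-2/3))*(-2) + 99)*(-55 - (-23 - 10)) = (-8/3*(-2) + 99)*(-55 - 1*(-33)) = (16/3 + 99)*(-55 + 33) = (313/3)*(-22) = -6886/3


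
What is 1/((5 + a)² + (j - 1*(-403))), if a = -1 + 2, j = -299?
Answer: 1/140 ≈ 0.0071429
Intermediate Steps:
a = 1
1/((5 + a)² + (j - 1*(-403))) = 1/((5 + 1)² + (-299 - 1*(-403))) = 1/(6² + (-299 + 403)) = 1/(36 + 104) = 1/140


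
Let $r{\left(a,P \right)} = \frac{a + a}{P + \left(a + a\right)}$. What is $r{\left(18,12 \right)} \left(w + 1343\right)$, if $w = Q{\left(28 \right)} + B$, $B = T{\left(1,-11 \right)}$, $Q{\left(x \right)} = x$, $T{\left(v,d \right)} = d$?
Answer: $1020$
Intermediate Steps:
$B = -11$
$r{\left(a,P \right)} = \frac{2 a}{P + 2 a}$
$w = 17$ ($w = 28 - 11 = 17$)
$r{\left(18,12 \right)} \left(w + 1343\right) = 2 \cdot 18 \frac{1}{12 + 2 \cdot 18} \left(17 + 1343\right) = 2 \cdot 18 \frac{1}{12 + 36} \cdot 1360 = 2 \cdot 18 \cdot \frac{1}{48} \cdot 1360 = \frac{3}{4} \cdot 1360 = 1020$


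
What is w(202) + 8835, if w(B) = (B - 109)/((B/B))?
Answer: 8928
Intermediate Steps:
w(B) = -109 + B (w(B) = (-109 + B)/1 = (-109 + B)*1 = -109 + B)
w(202) + 8835 = (-109 + 202) + 8835 = 93 + 8835 = 8928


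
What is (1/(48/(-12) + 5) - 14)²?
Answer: 169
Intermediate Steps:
(1/(48/(-12) + 5) - 14)² = (1/(48*(-1/12) + 5) - 14)² = (1/(-4 + 5) - 14)² = (1/1 - 14)² = (1 - 14)² = (-13)² = 169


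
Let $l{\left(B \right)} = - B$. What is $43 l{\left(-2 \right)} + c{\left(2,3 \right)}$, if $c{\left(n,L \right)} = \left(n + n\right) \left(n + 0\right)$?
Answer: $94$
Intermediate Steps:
$c{\left(n,L \right)} = 2 n^{2}$ ($c{\left(n,L \right)} = 2 n n = 2 n^{2}$)
$43 l{\left(-2 \right)} + c{\left(2,3 \right)} = 43 \left(\left(-1\right) \left(-2\right)\right) + 2 \cdot 2^{2} = 43 \cdot 2 + 2 \cdot 4 = 86 + 8 = 94$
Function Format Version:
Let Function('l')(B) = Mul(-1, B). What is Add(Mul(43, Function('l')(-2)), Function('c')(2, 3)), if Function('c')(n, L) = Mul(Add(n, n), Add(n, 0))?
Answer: 94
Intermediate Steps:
Function('c')(n, L) = Mul(2, Pow(n, 2)) (Function('c')(n, L) = Mul(Mul(2, n), n) = Mul(2, Pow(n, 2)))
Add(Mul(43, Function('l')(-2)), Function('c')(2, 3)) = Add(Mul(43, Mul(-1, -2)), Mul(2, Pow(2, 2))) = Add(Mul(43, 2), Mul(2, 4)) = Add(86, 8) = 94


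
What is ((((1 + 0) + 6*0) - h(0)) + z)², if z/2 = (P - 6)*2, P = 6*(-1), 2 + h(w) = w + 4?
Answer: 2401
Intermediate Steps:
h(w) = 2 + w (h(w) = -2 + (w + 4) = -2 + (4 + w) = 2 + w)
P = -6
z = -48 (z = 2*((-6 - 6)*2) = 2*(-12*2) = 2*(-24) = -48)
((((1 + 0) + 6*0) - h(0)) + z)² = ((((1 + 0) + 6*0) - (2 + 0)) - 48)² = (((1 + 0) - 1*2) - 48)² = ((1 - 2) - 48)² = (-1 - 48)² = (-49)² = 2401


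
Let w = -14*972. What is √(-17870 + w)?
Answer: I*√31478 ≈ 177.42*I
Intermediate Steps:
w = -13608
√(-17870 + w) = √(-17870 - 13608) = √(-31478) = I*√31478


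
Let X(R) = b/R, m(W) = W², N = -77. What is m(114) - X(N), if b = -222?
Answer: 1000470/77 ≈ 12993.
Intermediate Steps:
X(R) = -222/R
m(114) - X(N) = 114² - (-222)/(-77) = 12996 - (-222)*(-1)/77 = 12996 - 1*222/77 = 12996 - 222/77 = 1000470/77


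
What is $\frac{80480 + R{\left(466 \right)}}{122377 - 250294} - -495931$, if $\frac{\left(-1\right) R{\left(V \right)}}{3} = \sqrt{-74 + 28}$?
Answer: $\frac{63437925247}{127917} + \frac{i \sqrt{46}}{42639} \approx 4.9593 \cdot 10^{5} + 0.00015906 i$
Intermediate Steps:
$R{\left(V \right)} = - 3 i \sqrt{46}$ ($R{\left(V \right)} = - 3 \sqrt{-74 + 28} = - 3 \sqrt{-46} = - 3 i \sqrt{46}$)
$\frac{80480 + R{\left(466 \right)}}{122377 - 250294} - -495931 = \frac{80480 - 3 i \sqrt{46}}{122377 - 250294} - -495931 = \frac{80480 - 3 i \sqrt{46}}{-127917} + 495931 = \left(80480 - 3 i \sqrt{46}\right) \left(- \frac{1}{127917}\right) + 495931 = \left(- \frac{80480}{127917} + \frac{i \sqrt{46}}{42639}\right) + 495931 = \frac{63437925247}{127917} + \frac{i \sqrt{46}}{42639}$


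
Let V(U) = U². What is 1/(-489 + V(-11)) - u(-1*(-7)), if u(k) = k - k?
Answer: -1/368 ≈ -0.0027174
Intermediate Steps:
u(k) = 0
1/(-489 + V(-11)) - u(-1*(-7)) = 1/(-489 + (-11)²) - 1*0 = 1/(-489 + 121) + 0 = 1/(-368) + 0 = -1/368 + 0 = -1/368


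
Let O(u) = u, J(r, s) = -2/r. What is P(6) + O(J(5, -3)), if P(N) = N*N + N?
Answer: 208/5 ≈ 41.600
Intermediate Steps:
P(N) = N + N² (P(N) = N² + N = N + N²)
P(6) + O(J(5, -3)) = 6*(1 + 6) - 2/5 = 6*7 - 2*⅕ = 42 - ⅖ = 208/5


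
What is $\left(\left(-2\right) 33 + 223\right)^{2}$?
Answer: $24649$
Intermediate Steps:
$\left(\left(-2\right) 33 + 223\right)^{2} = \left(-66 + 223\right)^{2} = 157^{2} = 24649$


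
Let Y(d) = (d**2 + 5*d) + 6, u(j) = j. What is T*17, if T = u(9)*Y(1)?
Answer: 1836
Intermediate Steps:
Y(d) = 6 + d**2 + 5*d
T = 108 (T = 9*(6 + 1**2 + 5*1) = 9*(6 + 1 + 5) = 9*12 = 108)
T*17 = 108*17 = 1836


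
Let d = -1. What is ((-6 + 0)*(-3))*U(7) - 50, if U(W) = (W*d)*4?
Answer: -554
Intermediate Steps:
U(W) = -4*W (U(W) = (W*(-1))*4 = -W*4 = -4*W)
((-6 + 0)*(-3))*U(7) - 50 = ((-6 + 0)*(-3))*(-4*7) - 50 = -6*(-3)*(-28) - 50 = 18*(-28) - 50 = -504 - 50 = -554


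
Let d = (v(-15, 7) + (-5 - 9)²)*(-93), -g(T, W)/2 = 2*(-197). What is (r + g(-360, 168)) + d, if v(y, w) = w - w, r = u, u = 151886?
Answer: 134446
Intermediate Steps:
r = 151886
v(y, w) = 0
g(T, W) = 788 (g(T, W) = -4*(-197) = -2*(-394) = 788)
d = -18228 (d = (0 + (-5 - 9)²)*(-93) = (0 + (-14)²)*(-93) = (0 + 196)*(-93) = 196*(-93) = -18228)
(r + g(-360, 168)) + d = (151886 + 788) - 18228 = 152674 - 18228 = 134446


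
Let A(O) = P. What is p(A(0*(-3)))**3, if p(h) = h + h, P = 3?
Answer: 216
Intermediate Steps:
A(O) = 3
p(h) = 2*h
p(A(0*(-3)))**3 = (2*3)**3 = 6**3 = 216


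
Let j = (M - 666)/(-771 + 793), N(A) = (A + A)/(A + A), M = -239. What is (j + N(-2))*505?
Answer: -445915/22 ≈ -20269.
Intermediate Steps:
N(A) = 1 (N(A) = (2*A)/((2*A)) = (2*A)*(1/(2*A)) = 1)
j = -905/22 (j = (-239 - 666)/(-771 + 793) = -905/22 ≈ -41.136)
(j + N(-2))*505 = (-905/22 + 1)*505 = -883/22*505 = -445915/22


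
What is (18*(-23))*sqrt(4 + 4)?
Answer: -828*sqrt(2) ≈ -1171.0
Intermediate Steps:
(18*(-23))*sqrt(4 + 4) = -828*sqrt(2)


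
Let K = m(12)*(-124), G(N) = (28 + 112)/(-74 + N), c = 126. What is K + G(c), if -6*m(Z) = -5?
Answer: -3925/39 ≈ -100.64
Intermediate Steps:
m(Z) = 5/6 (m(Z) = -1/6*(-5) = 5/6)
G(N) = 140/(-74 + N)
K = -310/3 (K = (5/6)*(-124) = -310/3 ≈ -103.33)
K + G(c) = -310/3 + 140/(-74 + 126) = -310/3 + 140/52 = -310/3 + 140*(1/52) = -310/3 + 35/13 = -3925/39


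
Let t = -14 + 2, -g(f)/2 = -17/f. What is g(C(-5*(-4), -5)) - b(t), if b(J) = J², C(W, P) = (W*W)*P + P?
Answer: -288754/2005 ≈ -144.02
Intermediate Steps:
C(W, P) = P + P*W² (C(W, P) = W²*P + P = P*W² + P = P + P*W²)
g(f) = 34/f (g(f) = -(-34)/f = 34/f)
t = -12
g(C(-5*(-4), -5)) - b(t) = 34/((-5*(1 + (-5*(-4))²))) - 1*(-12)² = 34/((-5*(1 + 20²))) - 1*144 = 34/((-5*(1 + 400))) - 144 = 34/((-5*401)) - 144 = 34/(-2005) - 144 = 34*(-1/2005) - 144 = -34/2005 - 144 = -288754/2005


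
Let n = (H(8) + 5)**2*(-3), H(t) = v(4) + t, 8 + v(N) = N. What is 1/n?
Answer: -1/243 ≈ -0.0041152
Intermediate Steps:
v(N) = -8 + N
H(t) = -4 + t (H(t) = (-8 + 4) + t = -4 + t)
n = -243 (n = ((-4 + 8) + 5)**2*(-3) = (4 + 5)**2*(-3) = 9**2*(-3) = 81*(-3) = -243)
1/n = 1/(-243) = -1/243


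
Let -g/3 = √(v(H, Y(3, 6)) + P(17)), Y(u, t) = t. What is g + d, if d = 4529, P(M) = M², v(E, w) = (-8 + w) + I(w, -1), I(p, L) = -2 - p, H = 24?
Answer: 4529 - 9*√31 ≈ 4478.9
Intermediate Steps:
v(E, w) = -10 (v(E, w) = (-8 + w) + (-2 - w) = -10)
g = -9*√31 (g = -3*√(-10 + 17²) = -3*√(-10 + 289) = -9*√31 ≈ -50.110)
g + d = -9*√31 + 4529 = 4529 - 9*√31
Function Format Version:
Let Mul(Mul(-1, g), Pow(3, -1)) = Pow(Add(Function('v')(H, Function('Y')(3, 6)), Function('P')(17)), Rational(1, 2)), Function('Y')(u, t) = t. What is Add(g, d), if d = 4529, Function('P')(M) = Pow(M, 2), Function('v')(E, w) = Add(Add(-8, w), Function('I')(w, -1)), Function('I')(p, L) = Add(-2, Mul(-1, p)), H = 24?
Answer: Add(4529, Mul(-9, Pow(31, Rational(1, 2)))) ≈ 4478.9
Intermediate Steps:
Function('v')(E, w) = -10 (Function('v')(E, w) = Add(Add(-8, w), Add(-2, Mul(-1, w))) = -10)
g = Mul(-9, Pow(31, Rational(1, 2))) (g = Mul(-3, Pow(Add(-10, Pow(17, 2)), Rational(1, 2))) = Mul(-3, Pow(Add(-10, 289), Rational(1, 2))) = Mul(-3, Pow(279, Rational(1, 2))) = Mul(-3, Mul(3, Pow(31, Rational(1, 2)))) = Mul(-9, Pow(31, Rational(1, 2))) ≈ -50.110)
Add(g, d) = Add(Mul(-9, Pow(31, Rational(1, 2))), 4529) = Add(4529, Mul(-9, Pow(31, Rational(1, 2))))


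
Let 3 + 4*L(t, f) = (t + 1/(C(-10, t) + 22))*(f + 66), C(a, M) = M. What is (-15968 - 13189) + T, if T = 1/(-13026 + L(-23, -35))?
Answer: -1540976611/52851 ≈ -29157.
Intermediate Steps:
L(t, f) = -¾ + (66 + f)*(t + 1/(22 + t))/4 (L(t, f) = -¾ + ((t + 1/(t + 22))*(f + 66))/4 = -¾ + ((t + 1/(22 + t))*(66 + f))/4 = -¾ + ((66 + f)*(t + 1/(22 + t)))/4 = -¾ + (66 + f)*(t + 1/(22 + t))/4)
T = -4/52851 (T = 1/(-13026 + (-35 + 66*(-23)² + 1449*(-23) - 35*(-23)² + 22*(-35)*(-23))/(4*(22 - 23))) = 1/(-13026 + (¼)*(-35 + 66*529 - 33327 - 35*529 + 17710)/(-1)) = 1/(-13026 + (¼)*(-1)*(-35 + 34914 - 33327 - 18515 + 17710)) = 1/(-13026 + (¼)*(-1)*747) = 1/(-13026 - 747/4) = 1/(-52851/4) = -4/52851 ≈ -7.5685e-5)
(-15968 - 13189) + T = (-15968 - 13189) - 4/52851 = -29157 - 4/52851 = -1540976611/52851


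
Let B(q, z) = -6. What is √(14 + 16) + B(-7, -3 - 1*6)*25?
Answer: -150 + √30 ≈ -144.52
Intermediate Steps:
√(14 + 16) + B(-7, -3 - 1*6)*25 = √(14 + 16) - 6*25 = √30 - 150 = -150 + √30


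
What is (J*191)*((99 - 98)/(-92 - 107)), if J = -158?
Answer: 30178/199 ≈ 151.65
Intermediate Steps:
(J*191)*((99 - 98)/(-92 - 107)) = (-158*191)*((99 - 98)/(-92 - 107)) = -30178/(-199) = -30178*(-1)/199 = -30178*(-1/199) = 30178/199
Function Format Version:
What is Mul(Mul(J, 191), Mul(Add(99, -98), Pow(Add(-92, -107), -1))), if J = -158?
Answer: Rational(30178, 199) ≈ 151.65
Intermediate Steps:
Mul(Mul(J, 191), Mul(Add(99, -98), Pow(Add(-92, -107), -1))) = Mul(Mul(-158, 191), Mul(Add(99, -98), Pow(Add(-92, -107), -1))) = Mul(-30178, Mul(1, Pow(-199, -1))) = Mul(-30178, Mul(1, Rational(-1, 199))) = Mul(-30178, Rational(-1, 199)) = Rational(30178, 199)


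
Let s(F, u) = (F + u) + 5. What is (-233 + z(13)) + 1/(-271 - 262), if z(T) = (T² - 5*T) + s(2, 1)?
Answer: -64494/533 ≈ -121.00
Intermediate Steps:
s(F, u) = 5 + F + u
z(T) = 8 + T² - 5*T (z(T) = (T² - 5*T) + (5 + 2 + 1) = (T² - 5*T) + 8 = 8 + T² - 5*T)
(-233 + z(13)) + 1/(-271 - 262) = (-233 + (8 + 13² - 5*13)) + 1/(-271 - 262) = (-233 + (8 + 169 - 65)) + 1/(-533) = (-233 + 112) - 1/533 = -121 - 1/533 = -64494/533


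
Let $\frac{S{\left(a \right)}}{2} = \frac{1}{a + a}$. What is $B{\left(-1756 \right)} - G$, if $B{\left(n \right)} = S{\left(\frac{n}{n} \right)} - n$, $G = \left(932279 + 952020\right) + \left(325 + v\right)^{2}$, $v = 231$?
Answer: $-2191678$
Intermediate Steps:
$S{\left(a \right)} = \frac{1}{a}$ ($S{\left(a \right)} = \frac{2}{a + a} = \frac{2}{2 a} = 2 \frac{1}{2 a} = \frac{1}{a}$)
$G = 2193435$ ($G = \left(932279 + 952020\right) + \left(325 + 231\right)^{2} = 1884299 + 556^{2} = 1884299 + 309136 = 2193435$)
$B{\left(n \right)} = 1 - n$ ($B{\left(n \right)} = \frac{1}{n \frac{1}{n}} - n = 1^{-1} - n = 1 - n$)
$B{\left(-1756 \right)} - G = \left(1 - -1756\right) - 2193435 = \left(1 + 1756\right) - 2193435 = 1757 - 2193435 = -2191678$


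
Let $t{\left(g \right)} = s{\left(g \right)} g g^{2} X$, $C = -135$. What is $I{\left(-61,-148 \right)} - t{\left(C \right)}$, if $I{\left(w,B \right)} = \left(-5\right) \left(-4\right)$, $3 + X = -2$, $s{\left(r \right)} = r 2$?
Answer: $3321506270$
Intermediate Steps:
$s{\left(r \right)} = 2 r$
$X = -5$ ($X = -3 - 2 = -5$)
$I{\left(w,B \right)} = 20$
$t{\left(g \right)} = - 10 g^{4}$ ($t{\left(g \right)} = 2 g g g^{2} \left(-5\right) = 2 g g^{3} \left(-5\right) = 2 g^{4} \left(-5\right) = - 10 g^{4}$)
$I{\left(-61,-148 \right)} - t{\left(C \right)} = 20 - - 10 \left(-135\right)^{4} = 20 - \left(-10\right) 332150625 = 20 - -3321506250 = 20 + 3321506250 = 3321506270$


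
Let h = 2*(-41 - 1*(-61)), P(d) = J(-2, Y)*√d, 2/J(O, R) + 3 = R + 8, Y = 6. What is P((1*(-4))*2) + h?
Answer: 40 + 4*I*√2/11 ≈ 40.0 + 0.51426*I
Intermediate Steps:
J(O, R) = 2/(5 + R) (J(O, R) = 2/(-3 + (R + 8)) = 2/(-3 + (8 + R)) = 2/(5 + R))
P(d) = 2*√d/11 (P(d) = (2/(5 + 6))*√d = (2/11)*√d = (2*(1/11))*√d = 2*√d/11)
h = 40 (h = 2*(-41 + 61) = 2*20 = 40)
P((1*(-4))*2) + h = 2*√((1*(-4))*2)/11 + 40 = 2*√(-4*2)/11 + 40 = 2*√(-8)/11 + 40 = 2*(2*I*√2)/11 + 40 = 4*I*√2/11 + 40 = 40 + 4*I*√2/11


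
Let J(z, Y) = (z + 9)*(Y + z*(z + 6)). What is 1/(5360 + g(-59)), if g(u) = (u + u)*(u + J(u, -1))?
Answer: 1/18455722 ≈ 5.4184e-8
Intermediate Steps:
J(z, Y) = (9 + z)*(Y + z*(6 + z))
g(u) = 2*u*(-9 + u³ + 15*u² + 54*u) (g(u) = (u + u)*(u + (u³ + 9*(-1) + 15*u² + 54*u - u)) = (2*u)*(u + (u³ - 9 + 15*u² + 54*u - u)) = (2*u)*(u + (-9 + u³ + 15*u² + 53*u)) = (2*u)*(-9 + u³ + 15*u² + 54*u) = 2*u*(-9 + u³ + 15*u² + 54*u))
1/(5360 + g(-59)) = 1/(5360 + 2*(-59)*(-9 + (-59)³ + 15*(-59)² + 54*(-59))) = 1/(5360 + 2*(-59)*(-9 - 205379 + 15*3481 - 3186)) = 1/(5360 + 2*(-59)*(-9 - 205379 + 52215 - 3186)) = 1/(5360 + 2*(-59)*(-156359)) = 1/(5360 + 18450362) = 1/18455722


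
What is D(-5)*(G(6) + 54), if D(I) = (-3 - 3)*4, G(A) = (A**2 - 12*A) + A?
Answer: -576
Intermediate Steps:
G(A) = A**2 - 11*A
D(I) = -24 (D(I) = -6*4 = -24)
D(-5)*(G(6) + 54) = -24*(6*(-11 + 6) + 54) = -24*(6*(-5) + 54) = -24*(-30 + 54) = -24*24 = -576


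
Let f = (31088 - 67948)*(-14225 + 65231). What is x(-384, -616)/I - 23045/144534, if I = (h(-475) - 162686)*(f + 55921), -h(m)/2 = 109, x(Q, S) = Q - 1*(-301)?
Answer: -3528922694357158421/22132753860071624952 ≈ -0.15944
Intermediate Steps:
x(Q, S) = 301 + Q (x(Q, S) = Q + 301 = 301 + Q)
h(m) = -218 (h(m) = -2*109 = -218)
f = -1880081160 (f = -36860*51006 = -1880081160)
I = 306263631534056 (I = (-218 - 162686)*(-1880081160 + 55921) = -162904*(-1880025239) = 306263631534056)
x(-384, -616)/I - 23045/144534 = (301 - 384)/306263631534056 - 23045/144534 = -83*1/306263631534056 - 23045*1/144534 = -83/306263631534056 - 23045/144534 = -3528922694357158421/22132753860071624952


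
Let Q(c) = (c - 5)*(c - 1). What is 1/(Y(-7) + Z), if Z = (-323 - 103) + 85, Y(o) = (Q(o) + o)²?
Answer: 1/7580 ≈ 0.00013193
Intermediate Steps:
Q(c) = (-1 + c)*(-5 + c) (Q(c) = (-5 + c)*(-1 + c) = (-1 + c)*(-5 + c))
Y(o) = (5 + o² - 5*o)² (Y(o) = ((5 + o² - 6*o) + o)² = (5 + o² - 5*o)²)
Z = -341 (Z = -426 + 85 = -341)
1/(Y(-7) + Z) = 1/((5 + (-7)² - 5*(-7))² - 341) = 1/((5 + 49 + 35)² - 341) = 1/(89² - 341) = 1/(7921 - 341) = 1/7580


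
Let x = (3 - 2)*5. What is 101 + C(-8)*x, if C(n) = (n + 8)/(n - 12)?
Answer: 101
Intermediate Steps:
C(n) = (8 + n)/(-12 + n)
x = 5 (x = 1*5 = 5)
101 + C(-8)*x = 101 + ((8 - 8)/(-12 - 8))*5 = 101 + (0/(-20))*5 = 101 - 1/20*0*5 = 101 + 0*5 = 101 + 0 = 101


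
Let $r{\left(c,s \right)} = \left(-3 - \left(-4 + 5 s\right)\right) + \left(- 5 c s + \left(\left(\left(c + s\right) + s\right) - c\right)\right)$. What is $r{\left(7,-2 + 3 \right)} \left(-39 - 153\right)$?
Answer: $7104$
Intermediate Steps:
$r{\left(c,s \right)} = 1 - 3 s - 5 c s$ ($r{\left(c,s \right)} = \left(-3 - \left(-4 + 5 s\right)\right) - \left(- 2 s + 5 c s\right) = \left(1 - 5 s\right) - \left(- 2 s + 5 c s\right) = 1 - 3 s - 5 c s$)
$r{\left(7,-2 + 3 \right)} \left(-39 - 153\right) = \left(1 - 3 \left(-2 + 3\right) - 35 \left(-2 + 3\right)\right) \left(-39 - 153\right) = \left(1 - 3 - 35 \cdot 1\right) \left(-192\right) = \left(1 - 3 - 35\right) \left(-192\right) = \left(-37\right) \left(-192\right) = 7104$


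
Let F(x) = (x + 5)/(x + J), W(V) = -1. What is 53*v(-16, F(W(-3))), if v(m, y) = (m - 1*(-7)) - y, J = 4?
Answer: -1643/3 ≈ -547.67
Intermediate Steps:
F(x) = (5 + x)/(4 + x) (F(x) = (x + 5)/(x + 4) = (5 + x)/(4 + x))
v(m, y) = 7 + m - y (v(m, y) = (m + 7) - y = (7 + m) - y = 7 + m - y)
53*v(-16, F(W(-3))) = 53*(7 - 16 - (5 - 1)/(4 - 1)) = 53*(7 - 16 - 4/3) = 53*(-31/3) = -1643/3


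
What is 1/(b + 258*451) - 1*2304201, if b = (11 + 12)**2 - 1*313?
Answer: -268609927373/116574 ≈ -2.3042e+6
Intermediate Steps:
b = 216 (b = 23**2 - 313 = 529 - 313 = 216)
1/(b + 258*451) - 1*2304201 = 1/(216 + 258*451) - 1*2304201 = 1/(216 + 116358) - 2304201 = 1/116574 - 2304201 = -268609927373/116574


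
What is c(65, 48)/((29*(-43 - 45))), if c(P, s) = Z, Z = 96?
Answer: -12/319 ≈ -0.037618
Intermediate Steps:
c(P, s) = 96
c(65, 48)/((29*(-43 - 45))) = 96/((29*(-43 - 45))) = 96/((29*(-88))) = 96/(-2552) = 96*(-1/2552) = -12/319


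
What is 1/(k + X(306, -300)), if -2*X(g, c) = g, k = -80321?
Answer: -1/80474 ≈ -1.2426e-5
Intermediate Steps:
X(g, c) = -g/2
1/(k + X(306, -300)) = 1/(-80321 - 1/2*306) = 1/(-80321 - 153) = 1/(-80474) = -1/80474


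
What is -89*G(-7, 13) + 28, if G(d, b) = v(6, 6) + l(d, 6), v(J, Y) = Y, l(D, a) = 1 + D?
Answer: 28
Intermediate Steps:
G(d, b) = 7 + d (G(d, b) = 6 + (1 + d) = 7 + d)
-89*G(-7, 13) + 28 = -89*(7 - 7) + 28 = -89*0 + 28 = 0 + 28 = 28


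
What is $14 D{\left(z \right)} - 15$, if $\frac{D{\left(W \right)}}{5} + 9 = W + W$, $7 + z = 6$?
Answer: $-785$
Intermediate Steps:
$z = -1$ ($z = -7 + 6 = -1$)
$D{\left(W \right)} = -45 + 10 W$ ($D{\left(W \right)} = -45 + 5 \left(W + W\right) = -45 + 5 \cdot 2 W = -45 + 10 W$)
$14 D{\left(z \right)} - 15 = 14 \left(-45 + 10 \left(-1\right)\right) - 15 = 14 \left(-45 - 10\right) - 15 = 14 \left(-55\right) - 15 = -770 - 15 = -785$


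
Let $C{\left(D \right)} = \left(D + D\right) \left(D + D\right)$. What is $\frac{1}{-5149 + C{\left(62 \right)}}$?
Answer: $\frac{1}{10227} \approx 9.778 \cdot 10^{-5}$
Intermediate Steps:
$C{\left(D \right)} = 4 D^{2}$ ($C{\left(D \right)} = 2 D 2 D = 4 D^{2}$)
$\frac{1}{-5149 + C{\left(62 \right)}} = \frac{1}{-5149 + 4 \cdot 62^{2}} = \frac{1}{-5149 + 4 \cdot 3844} = \frac{1}{-5149 + 15376} = \frac{1}{10227}$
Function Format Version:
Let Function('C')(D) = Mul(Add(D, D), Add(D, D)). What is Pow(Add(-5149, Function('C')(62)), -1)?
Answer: Rational(1, 10227) ≈ 9.7780e-5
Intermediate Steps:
Function('C')(D) = Mul(4, Pow(D, 2)) (Function('C')(D) = Mul(Mul(2, D), Mul(2, D)) = Mul(4, Pow(D, 2)))
Pow(Add(-5149, Function('C')(62)), -1) = Pow(Add(-5149, Mul(4, Pow(62, 2))), -1) = Pow(Add(-5149, Mul(4, 3844)), -1) = Pow(Add(-5149, 15376), -1) = Pow(10227, -1) = Rational(1, 10227)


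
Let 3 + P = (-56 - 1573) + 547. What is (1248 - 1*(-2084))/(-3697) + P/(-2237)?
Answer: -3442439/8270189 ≈ -0.41625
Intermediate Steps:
P = -1085 (P = -3 + ((-56 - 1573) + 547) = -3 + (-1629 + 547) = -3 - 1082 = -1085)
(1248 - 1*(-2084))/(-3697) + P/(-2237) = (1248 - 1*(-2084))/(-3697) - 1085/(-2237) = (1248 + 2084)*(-1/3697) - 1085*(-1/2237) = 3332*(-1/3697) + 1085/2237 = -3332/3697 + 1085/2237 = -3442439/8270189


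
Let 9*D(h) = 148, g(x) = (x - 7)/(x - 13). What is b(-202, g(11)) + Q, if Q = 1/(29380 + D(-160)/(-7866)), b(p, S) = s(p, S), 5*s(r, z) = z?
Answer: -2079750587/5199818930 ≈ -0.39997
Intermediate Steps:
s(r, z) = z/5
g(x) = (-7 + x)/(-13 + x)
b(p, S) = S/5
D(h) = 148/9 (D(h) = (⅑)*148 = 148/9)
Q = 35397/1039963786 (Q = 1/(29380 + (148/9)/(-7866)) = 1/(29380 + (148/9)*(-1/7866)) = 1/(29380 - 74/35397) = 1/(1039963786/35397) = 35397/1039963786 ≈ 3.4037e-5)
b(-202, g(11)) + Q = ((-7 + 11)/(-13 + 11))/5 + 35397/1039963786 = (4/(-2))/5 + 35397/1039963786 = (-½*4)/5 + 35397/1039963786 = (⅕)*(-2) + 35397/1039963786 = -⅖ + 35397/1039963786 = -2079750587/5199818930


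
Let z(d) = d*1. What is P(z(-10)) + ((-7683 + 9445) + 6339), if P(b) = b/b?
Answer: 8102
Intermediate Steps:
z(d) = d
P(b) = 1
P(z(-10)) + ((-7683 + 9445) + 6339) = 1 + ((-7683 + 9445) + 6339) = 1 + (1762 + 6339) = 1 + 8101 = 8102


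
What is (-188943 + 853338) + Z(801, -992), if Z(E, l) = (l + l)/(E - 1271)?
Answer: 156133817/235 ≈ 6.6440e+5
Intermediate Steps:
Z(E, l) = 2*l/(-1271 + E) (Z(E, l) = (2*l)/(-1271 + E) = 2*l/(-1271 + E))
(-188943 + 853338) + Z(801, -992) = (-188943 + 853338) + 2*(-992)/(-1271 + 801) = 664395 + 2*(-992)/(-470) = 664395 + 2*(-992)*(-1/470) = 664395 + 992/235 = 156133817/235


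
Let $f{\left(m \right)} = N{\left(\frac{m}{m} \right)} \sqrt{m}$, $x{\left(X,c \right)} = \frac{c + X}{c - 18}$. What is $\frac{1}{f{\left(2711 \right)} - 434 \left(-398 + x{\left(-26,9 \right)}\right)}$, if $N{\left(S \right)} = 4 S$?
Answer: $\frac{6962445}{1196927635322} - \frac{81 \sqrt{2711}}{598463817661} \approx 5.8099 \cdot 10^{-6}$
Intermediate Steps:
$x{\left(X,c \right)} = \frac{X + c}{-18 + c}$
$f{\left(m \right)} = 4 \sqrt{m}$ ($f{\left(m \right)} = 4 \frac{m}{m} \sqrt{m} = 4 \cdot 1 \sqrt{m} = 4 \sqrt{m}$)
$\frac{1}{f{\left(2711 \right)} - 434 \left(-398 + x{\left(-26,9 \right)}\right)} = \frac{1}{4 \sqrt{2711} - 434 \left(-398 + \frac{-26 + 9}{-18 + 9}\right)} = \frac{1}{4 \sqrt{2711} - 434 \left(-398 + \frac{1}{-9} \left(-17\right)\right)} = \frac{1}{4 \sqrt{2711} - 434 \left(-398 - - \frac{17}{9}\right)} = \frac{1}{4 \sqrt{2711} - 434 \left(-398 + \frac{17}{9}\right)} = \frac{1}{4 \sqrt{2711} - - \frac{1547210}{9}} = \frac{1}{4 \sqrt{2711} + \frac{1547210}{9}} = \frac{1}{\frac{1547210}{9} + 4 \sqrt{2711}}$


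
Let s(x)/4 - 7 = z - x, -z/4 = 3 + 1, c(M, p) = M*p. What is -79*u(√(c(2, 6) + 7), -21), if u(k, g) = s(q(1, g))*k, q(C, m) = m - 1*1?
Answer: -4108*√19 ≈ -17906.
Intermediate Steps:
z = -16 (z = -4*(3 + 1) = -4*4 = -16)
q(C, m) = -1 + m (q(C, m) = m - 1 = -1 + m)
s(x) = -36 - 4*x (s(x) = 28 + 4*(-16 - x) = 28 + (-64 - 4*x) = -36 - 4*x)
u(k, g) = k*(-32 - 4*g) (u(k, g) = (-36 - 4*(-1 + g))*k = (-36 + (4 - 4*g))*k = (-32 - 4*g)*k = k*(-32 - 4*g))
-79*u(√(c(2, 6) + 7), -21) = -(-316)*√(2*6 + 7)*(8 - 21) = -(-316)*√(12 + 7)*(-13) = -(-316)*√19*(-13) = -4108*√19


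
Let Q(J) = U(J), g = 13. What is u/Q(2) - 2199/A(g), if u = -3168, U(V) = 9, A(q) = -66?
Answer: -7011/22 ≈ -318.68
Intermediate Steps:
Q(J) = 9
u/Q(2) - 2199/A(g) = -3168/9 - 2199/(-66) = -3168*⅑ - 2199*(-1/66) = -352 + 733/22 = -7011/22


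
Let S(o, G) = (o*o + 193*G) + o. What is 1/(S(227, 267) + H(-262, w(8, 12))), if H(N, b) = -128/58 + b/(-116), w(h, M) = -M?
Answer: 29/2995262 ≈ 9.6820e-6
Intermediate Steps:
S(o, G) = o + o**2 + 193*G (S(o, G) = (o**2 + 193*G) + o = o + o**2 + 193*G)
H(N, b) = -64/29 - b/116 (H(N, b) = -128*1/58 + b*(-1/116) = -64/29 - b/116)
1/(S(227, 267) + H(-262, w(8, 12))) = 1/((227 + 227**2 + 193*267) + (-64/29 - (-1)*12/116)) = 1/((227 + 51529 + 51531) + (-64/29 - 1/116*(-12))) = 1/(103287 + (-64/29 + 3/29)) = 1/(103287 - 61/29) = 1/(2995262/29) = 29/2995262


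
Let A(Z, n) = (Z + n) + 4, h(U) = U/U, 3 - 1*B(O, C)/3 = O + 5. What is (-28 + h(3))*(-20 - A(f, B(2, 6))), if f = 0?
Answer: 324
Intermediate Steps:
B(O, C) = -6 - 3*O (B(O, C) = 9 - 3*(O + 5) = 9 - 3*(5 + O) = 9 + (-15 - 3*O) = -6 - 3*O)
h(U) = 1
A(Z, n) = 4 + Z + n
(-28 + h(3))*(-20 - A(f, B(2, 6))) = (-28 + 1)*(-20 - (4 + 0 + (-6 - 3*2))) = -27*(-20 - (4 + 0 + (-6 - 6))) = -27*(-20 - (4 + 0 - 12)) = -27*(-20 - 1*(-8)) = -27*(-20 + 8) = -27*(-12) = 324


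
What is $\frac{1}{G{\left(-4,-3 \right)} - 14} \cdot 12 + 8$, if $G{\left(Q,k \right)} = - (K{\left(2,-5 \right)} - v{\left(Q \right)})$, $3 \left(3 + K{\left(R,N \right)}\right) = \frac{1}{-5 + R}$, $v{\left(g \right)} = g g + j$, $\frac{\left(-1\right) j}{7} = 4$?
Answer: $\frac{770}{103} \approx 7.4757$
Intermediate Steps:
$j = -28$ ($j = \left(-7\right) 4 = -28$)
$v{\left(g \right)} = -28 + g^{2}$ ($v{\left(g \right)} = g g - 28 = g^{2} - 28 = -28 + g^{2}$)
$K{\left(R,N \right)} = -3 + \frac{1}{3 \left(-5 + R\right)}$
$G{\left(Q,k \right)} = - \frac{224}{9} + Q^{2}$ ($G{\left(Q,k \right)} = - (\frac{46 - 18}{3 \left(-5 + 2\right)} - \left(-28 + Q^{2}\right)) = - (\frac{46 - 18}{3 \left(-3\right)} - \left(-28 + Q^{2}\right)) = - (\frac{1}{3} \left(- \frac{1}{3}\right) 28 - \left(-28 + Q^{2}\right)) = - (- \frac{28}{9} - \left(-28 + Q^{2}\right)) = - (\frac{224}{9} - Q^{2}) = - \frac{224}{9} + Q^{2}$)
$\frac{1}{G{\left(-4,-3 \right)} - 14} \cdot 12 + 8 = \frac{1}{\left(- \frac{224}{9} + \left(-4\right)^{2}\right) - 14} \cdot 12 + 8 = \frac{1}{\left(- \frac{224}{9} + 16\right) - 14} \cdot 12 + 8 = \frac{1}{- \frac{80}{9} - 14} \cdot 12 + 8 = \frac{1}{- \frac{206}{9}} \cdot 12 + 8 = \left(- \frac{9}{206}\right) 12 + 8 = - \frac{54}{103} + 8 = \frac{770}{103}$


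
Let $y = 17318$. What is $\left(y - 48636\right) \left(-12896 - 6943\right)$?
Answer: $621317802$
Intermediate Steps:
$\left(y - 48636\right) \left(-12896 - 6943\right) = \left(17318 - 48636\right) \left(-12896 - 6943\right) = - 31318 \left(-12896 - 6943\right) = \left(-31318\right) \left(-19839\right) = 621317802$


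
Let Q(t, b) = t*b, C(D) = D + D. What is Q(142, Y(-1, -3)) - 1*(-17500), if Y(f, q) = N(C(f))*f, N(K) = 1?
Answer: 17358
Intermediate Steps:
C(D) = 2*D
Y(f, q) = f (Y(f, q) = 1*f = f)
Q(t, b) = b*t
Q(142, Y(-1, -3)) - 1*(-17500) = -1*142 - 1*(-17500) = -142 + 17500 = 17358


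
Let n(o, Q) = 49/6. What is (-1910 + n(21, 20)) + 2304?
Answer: 2413/6 ≈ 402.17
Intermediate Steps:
n(o, Q) = 49/6 (n(o, Q) = 49*(1/6) = 49/6)
(-1910 + n(21, 20)) + 2304 = (-1910 + 49/6) + 2304 = -11411/6 + 2304 = 2413/6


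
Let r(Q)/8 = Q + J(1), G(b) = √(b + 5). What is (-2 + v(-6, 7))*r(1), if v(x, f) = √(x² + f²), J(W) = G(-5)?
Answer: -16 + 8*√85 ≈ 57.756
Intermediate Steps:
G(b) = √(5 + b)
J(W) = 0 (J(W) = √(5 - 5) = √0 = 0)
r(Q) = 8*Q (r(Q) = 8*(Q + 0) = 8*Q)
v(x, f) = √(f² + x²)
(-2 + v(-6, 7))*r(1) = (-2 + √(7² + (-6)²))*(8*1) = (-2 + √(49 + 36))*8 = (-2 + √85)*8 = -16 + 8*√85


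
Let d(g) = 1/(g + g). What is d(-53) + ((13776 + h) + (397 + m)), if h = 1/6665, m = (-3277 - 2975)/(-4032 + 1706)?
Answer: 11647416121133/821647870 ≈ 14176.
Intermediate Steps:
m = 3126/1163 (m = -6252/(-2326) = -6252*(-1/2326) = 3126/1163 ≈ 2.6879)
h = 1/6665 ≈ 0.00015004
d(g) = 1/(2*g)
d(-53) + ((13776 + h) + (397 + m)) = (½)/(-53) + ((13776 + 1/6665) + (397 + 3126/1163)) = (½)*(-1/53) + (91817041/6665 + 464837/1163) = -1/106 + 109881357288/7751395 = 11647416121133/821647870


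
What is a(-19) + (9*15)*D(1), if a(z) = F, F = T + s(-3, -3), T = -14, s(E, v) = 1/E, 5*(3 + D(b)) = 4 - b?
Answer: -1015/3 ≈ -338.33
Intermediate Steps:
D(b) = -11/5 - b/5 (D(b) = -3 + (4 - b)/5 = -3 + (⅘ - b/5) = -11/5 - b/5)
F = -43/3 (F = -14 + 1/(-3) = -14 - ⅓ = -43/3 ≈ -14.333)
a(z) = -43/3
a(-19) + (9*15)*D(1) = -43/3 + (9*15)*(-11/5 - ⅕*1) = -43/3 + 135*(-11/5 - ⅕) = -43/3 + 135*(-12/5) = -43/3 - 324 = -1015/3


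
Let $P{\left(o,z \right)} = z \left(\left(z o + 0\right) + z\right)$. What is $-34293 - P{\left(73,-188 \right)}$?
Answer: $-2649749$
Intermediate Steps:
$P{\left(o,z \right)} = z \left(z + o z\right)$ ($P{\left(o,z \right)} = z \left(\left(o z + 0\right) + z\right) = z \left(o z + z\right) = z \left(z + o z\right)$)
$-34293 - P{\left(73,-188 \right)} = -34293 - \left(-188\right)^{2} \left(1 + 73\right) = -34293 - 35344 \cdot 74 = -34293 - 2615456 = -2649749$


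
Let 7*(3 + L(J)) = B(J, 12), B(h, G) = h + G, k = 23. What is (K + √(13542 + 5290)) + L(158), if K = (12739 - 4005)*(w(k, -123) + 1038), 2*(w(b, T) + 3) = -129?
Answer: 59334578/7 + 4*√1177 ≈ 8.4765e+6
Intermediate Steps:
B(h, G) = G + h
w(b, T) = -135/2 (w(b, T) = -3 + (½)*(-129) = -3 - 129/2 = -135/2)
K = 8476347 (K = (12739 - 4005)*(-135/2 + 1038) = 8734*(1941/2) = 8476347)
L(J) = -9/7 + J/7 (L(J) = -3 + (12 + J)/7 = -3 + (12/7 + J/7) = -9/7 + J/7)
(K + √(13542 + 5290)) + L(158) = (8476347 + √(13542 + 5290)) + (-9/7 + (⅐)*158) = (8476347 + √18832) + (-9/7 + 158/7) = (8476347 + 4*√1177) + 149/7 = 59334578/7 + 4*√1177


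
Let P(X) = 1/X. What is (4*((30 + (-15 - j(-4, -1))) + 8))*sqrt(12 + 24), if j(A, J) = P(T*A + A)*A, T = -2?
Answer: 576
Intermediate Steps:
j(A, J) = -1 (j(A, J) = A/(-2*A + A) = A/((-A)) = (-1/A)*A = -1)
(4*((30 + (-15 - j(-4, -1))) + 8))*sqrt(12 + 24) = (4*((30 + (-15 - 1*(-1))) + 8))*sqrt(12 + 24) = (4*((30 + (-15 + 1)) + 8))*sqrt(36) = (4*((30 - 14) + 8))*6 = (4*(16 + 8))*6 = (4*24)*6 = 96*6 = 576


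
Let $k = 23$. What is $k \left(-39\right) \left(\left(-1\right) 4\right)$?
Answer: $3588$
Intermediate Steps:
$k \left(-39\right) \left(\left(-1\right) 4\right) = 23 \left(-39\right) \left(\left(-1\right) 4\right) = \left(-897\right) \left(-4\right) = 3588$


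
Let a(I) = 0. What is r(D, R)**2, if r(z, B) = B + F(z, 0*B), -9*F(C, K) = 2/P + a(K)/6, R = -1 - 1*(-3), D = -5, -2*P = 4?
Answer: 361/81 ≈ 4.4568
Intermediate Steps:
P = -2 (P = -1/2*4 = -2)
R = 2 (R = -1 + 3 = 2)
F(C, K) = 1/9 (F(C, K) = -(2/(-2) + 0/6)/9 = -(2*(-1/2) + 0*(1/6))/9 = -(-1 + 0)/9 = -1/9*(-1) = 1/9)
r(z, B) = 1/9 + B (r(z, B) = B + 1/9 = 1/9 + B)
r(D, R)**2 = (1/9 + 2)**2 = (19/9)**2 = 361/81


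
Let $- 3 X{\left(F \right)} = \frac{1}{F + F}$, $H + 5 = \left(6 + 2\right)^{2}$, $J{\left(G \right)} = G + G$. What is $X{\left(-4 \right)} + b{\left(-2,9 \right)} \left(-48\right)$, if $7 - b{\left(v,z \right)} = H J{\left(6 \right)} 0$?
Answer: $- \frac{8063}{24} \approx -335.96$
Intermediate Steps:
$J{\left(G \right)} = 2 G$
$H = 59$ ($H = -5 + \left(6 + 2\right)^{2} = -5 + 8^{2} = -5 + 64 = 59$)
$X{\left(F \right)} = - \frac{1}{6 F}$ ($X{\left(F \right)} = - \frac{1}{3 \left(F + F\right)} = - \frac{1}{3 \cdot 2 F} = - \frac{\frac{1}{2} \frac{1}{F}}{3} = - \frac{1}{6 F}$)
$b{\left(v,z \right)} = 7$ ($b{\left(v,z \right)} = 7 - 59 \cdot 2 \cdot 6 \cdot 0 = 7 - 59 \cdot 12 \cdot 0 = 7 - 708 \cdot 0 = 7 - 0 = 7 + 0 = 7$)
$X{\left(-4 \right)} + b{\left(-2,9 \right)} \left(-48\right) = - \frac{1}{6 \left(-4\right)} + 7 \left(-48\right) = \left(- \frac{1}{6}\right) \left(- \frac{1}{4}\right) - 336 = \frac{1}{24} - 336 = - \frac{8063}{24}$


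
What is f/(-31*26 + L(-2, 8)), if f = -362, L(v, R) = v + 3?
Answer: 362/805 ≈ 0.44969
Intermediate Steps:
L(v, R) = 3 + v
f/(-31*26 + L(-2, 8)) = -362/(-31*26 + (3 - 2)) = -362/(-806 + 1) = -362/(-805) = -362*(-1/805) = 362/805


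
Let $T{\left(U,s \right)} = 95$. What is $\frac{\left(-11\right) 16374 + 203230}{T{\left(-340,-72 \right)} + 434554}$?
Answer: $\frac{23116}{434649} \approx 0.053183$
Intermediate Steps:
$\frac{\left(-11\right) 16374 + 203230}{T{\left(-340,-72 \right)} + 434554} = \frac{\left(-11\right) 16374 + 203230}{95 + 434554} = \frac{-180114 + 203230}{434649} = 23116 \cdot \frac{1}{434649} = \frac{23116}{434649}$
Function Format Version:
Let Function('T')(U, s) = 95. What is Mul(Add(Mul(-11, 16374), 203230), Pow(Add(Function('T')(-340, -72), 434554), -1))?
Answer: Rational(23116, 434649) ≈ 0.053183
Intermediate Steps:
Mul(Add(Mul(-11, 16374), 203230), Pow(Add(Function('T')(-340, -72), 434554), -1)) = Mul(Add(Mul(-11, 16374), 203230), Pow(Add(95, 434554), -1)) = Mul(Add(-180114, 203230), Pow(434649, -1)) = Mul(23116, Rational(1, 434649)) = Rational(23116, 434649)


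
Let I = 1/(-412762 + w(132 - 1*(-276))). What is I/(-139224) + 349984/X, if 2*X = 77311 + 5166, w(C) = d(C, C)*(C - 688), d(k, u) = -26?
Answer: 39515171687251501/4656059727362736 ≈ 8.4868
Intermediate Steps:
w(C) = 17888 - 26*C (w(C) = -26*(C - 688) = -26*(-688 + C) = 17888 - 26*C)
X = 82477/2 (X = (77311 + 5166)/2 = (1/2)*82477 = 82477/2 ≈ 41239.)
I = -1/405482 (I = 1/(-412762 + (17888 - 26*(132 - 1*(-276)))) = 1/(-412762 + (17888 - 26*(132 + 276))) = 1/(-412762 + (17888 - 26*408)) = 1/(-412762 + (17888 - 10608)) = 1/(-412762 + 7280) = 1/(-405482) = -1/405482 ≈ -2.4662e-6)
I/(-139224) + 349984/X = -1/405482/(-139224) + 349984/(82477/2) = -1/405482*(-1/139224) + 349984*(2/82477) = 1/56452825968 + 699968/82477 = 39515171687251501/4656059727362736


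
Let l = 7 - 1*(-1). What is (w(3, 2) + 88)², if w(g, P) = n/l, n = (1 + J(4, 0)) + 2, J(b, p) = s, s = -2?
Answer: 497025/64 ≈ 7766.0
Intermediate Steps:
J(b, p) = -2
l = 8 (l = 7 + 1 = 8)
n = 1 (n = (1 - 2) + 2 = -1 + 2 = 1)
w(g, P) = ⅛ (w(g, P) = 1/8 = 1*(⅛) = ⅛)
(w(3, 2) + 88)² = (⅛ + 88)² = (705/8)² = 497025/64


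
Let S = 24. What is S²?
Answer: 576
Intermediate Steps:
S² = 24² = 576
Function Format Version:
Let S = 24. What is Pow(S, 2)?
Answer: 576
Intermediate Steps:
Pow(S, 2) = Pow(24, 2) = 576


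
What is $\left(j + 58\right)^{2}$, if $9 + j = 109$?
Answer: $24964$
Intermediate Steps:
$j = 100$ ($j = -9 + 109 = 100$)
$\left(j + 58\right)^{2} = \left(100 + 58\right)^{2} = 158^{2} = 24964$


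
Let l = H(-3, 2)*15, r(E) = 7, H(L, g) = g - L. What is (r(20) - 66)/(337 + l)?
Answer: -59/412 ≈ -0.14320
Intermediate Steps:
l = 75 (l = (2 - 1*(-3))*15 = (2 + 3)*15 = 5*15 = 75)
(r(20) - 66)/(337 + l) = (7 - 66)/(337 + 75) = -59/412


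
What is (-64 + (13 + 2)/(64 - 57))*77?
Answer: -4763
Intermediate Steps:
(-64 + (13 + 2)/(64 - 57))*77 = (-64 + 15/7)*77 = -433/7*77 = -4763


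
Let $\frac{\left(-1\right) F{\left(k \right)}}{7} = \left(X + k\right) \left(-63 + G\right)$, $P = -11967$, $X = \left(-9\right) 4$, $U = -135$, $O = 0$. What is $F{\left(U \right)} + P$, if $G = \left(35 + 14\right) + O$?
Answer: $-28725$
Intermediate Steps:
$X = -36$
$G = 49$ ($G = \left(35 + 14\right) + 0 = 49 + 0 = 49$)
$F{\left(k \right)} = -3528 + 98 k$ ($F{\left(k \right)} = - 7 \left(-36 + k\right) \left(-63 + 49\right) = - 7 \left(-36 + k\right) \left(-14\right) = - 7 \left(504 - 14 k\right) = -3528 + 98 k$)
$F{\left(U \right)} + P = \left(-3528 + 98 \left(-135\right)\right) - 11967 = \left(-3528 - 13230\right) - 11967 = -16758 - 11967 = -28725$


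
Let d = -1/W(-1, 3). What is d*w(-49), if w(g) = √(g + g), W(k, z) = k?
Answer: 7*I*√2 ≈ 9.8995*I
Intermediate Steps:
w(g) = √2*√g (w(g) = √(2*g) = √2*√g)
d = 1 (d = -1/(-1) = -1*(-1) = 1)
d*w(-49) = 1*(√2*√(-49)) = 1*(√2*(7*I)) = 1*(7*I*√2) = 7*I*√2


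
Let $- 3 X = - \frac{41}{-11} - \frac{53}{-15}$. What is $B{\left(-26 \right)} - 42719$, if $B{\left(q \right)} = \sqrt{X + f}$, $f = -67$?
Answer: $-42719 + \frac{i \sqrt{1889965}}{165} \approx -42719.0 + 8.3319 i$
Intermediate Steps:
$X = - \frac{1198}{495}$ ($X = - \frac{- \frac{41}{-11} - \frac{53}{-15}}{3} = - \frac{\left(-41\right) \left(- \frac{1}{11}\right) - - \frac{53}{15}}{3} = - \frac{\frac{41}{11} + \frac{53}{15}}{3} = \left(- \frac{1}{3}\right) \frac{1198}{165} = - \frac{1198}{495} \approx -2.4202$)
$B{\left(q \right)} = \frac{i \sqrt{1889965}}{165}$ ($B{\left(q \right)} = \sqrt{- \frac{1198}{495} - 67} = \sqrt{- \frac{34363}{495}} = \frac{i \sqrt{1889965}}{165}$)
$B{\left(-26 \right)} - 42719 = \frac{i \sqrt{1889965}}{165} - 42719 = -42719 + \frac{i \sqrt{1889965}}{165}$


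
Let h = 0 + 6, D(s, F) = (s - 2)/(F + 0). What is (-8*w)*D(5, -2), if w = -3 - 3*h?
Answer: -252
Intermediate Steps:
D(s, F) = (-2 + s)/F
h = 6
w = -21 (w = -3 - 3*6 = -3 - 18 = -21)
(-8*w)*D(5, -2) = (-8*(-21))*((-2 + 5)/(-2)) = 168*(-1/2*3) = 168*(-3/2) = -252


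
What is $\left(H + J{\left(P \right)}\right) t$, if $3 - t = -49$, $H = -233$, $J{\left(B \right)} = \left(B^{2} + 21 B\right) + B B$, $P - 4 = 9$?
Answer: $19656$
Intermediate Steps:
$P = 13$ ($P = 4 + 9 = 13$)
$J{\left(B \right)} = 2 B^{2} + 21 B$ ($J{\left(B \right)} = \left(B^{2} + 21 B\right) + B^{2} = 2 B^{2} + 21 B$)
$t = 52$ ($t = 3 - -49 = 3 + 49 = 52$)
$\left(H + J{\left(P \right)}\right) t = \left(-233 + 13 \left(21 + 2 \cdot 13\right)\right) 52 = \left(-233 + 13 \left(21 + 26\right)\right) 52 = \left(-233 + 13 \cdot 47\right) 52 = \left(-233 + 611\right) 52 = 378 \cdot 52 = 19656$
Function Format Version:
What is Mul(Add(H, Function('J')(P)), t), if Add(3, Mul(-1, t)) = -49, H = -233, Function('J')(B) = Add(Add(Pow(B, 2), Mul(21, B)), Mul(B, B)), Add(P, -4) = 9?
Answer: 19656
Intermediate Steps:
P = 13 (P = Add(4, 9) = 13)
Function('J')(B) = Add(Mul(2, Pow(B, 2)), Mul(21, B)) (Function('J')(B) = Add(Add(Pow(B, 2), Mul(21, B)), Pow(B, 2)) = Add(Mul(2, Pow(B, 2)), Mul(21, B)))
t = 52 (t = Add(3, Mul(-1, -49)) = Add(3, 49) = 52)
Mul(Add(H, Function('J')(P)), t) = Mul(Add(-233, Mul(13, Add(21, Mul(2, 13)))), 52) = Mul(Add(-233, Mul(13, Add(21, 26))), 52) = Mul(Add(-233, Mul(13, 47)), 52) = Mul(Add(-233, 611), 52) = Mul(378, 52) = 19656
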